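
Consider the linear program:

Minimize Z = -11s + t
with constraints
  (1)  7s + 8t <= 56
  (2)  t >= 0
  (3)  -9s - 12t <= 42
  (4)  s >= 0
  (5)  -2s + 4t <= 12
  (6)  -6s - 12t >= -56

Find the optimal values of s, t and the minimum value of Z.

Feasible corners and Z = -11s + t:
  (8, 0) → Z = -88
  (56/9, 14/9) → Z = -602/9
  (0, 0) → Z = 0
  (0, 3) → Z = 3
  (5/3, 23/6) → Z = -29/2

At the optimal vertex, 7s + 8t = 56 and t = 0.
Solving simultaneously gives s = 8, t = 0.

s = 8, t = 0, minimum Z = -88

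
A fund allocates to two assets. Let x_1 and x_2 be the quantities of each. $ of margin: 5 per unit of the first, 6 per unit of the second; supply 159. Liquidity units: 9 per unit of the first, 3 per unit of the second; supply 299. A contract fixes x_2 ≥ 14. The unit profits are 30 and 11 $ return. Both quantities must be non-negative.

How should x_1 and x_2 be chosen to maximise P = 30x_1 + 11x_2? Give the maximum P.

Corner points and P = 30x_1 + 11x_2:
  (0, 53/2) → P = 583/2
  (0, 14) → P = 154
  (15, 14) → P = 604

The optimum lies where 5x_1 + 6x_2 = 159 and x_2 = 14.
Solving simultaneously gives x_1 = 15, x_2 = 14.

x_1 = 15, x_2 = 14, maximum P = 604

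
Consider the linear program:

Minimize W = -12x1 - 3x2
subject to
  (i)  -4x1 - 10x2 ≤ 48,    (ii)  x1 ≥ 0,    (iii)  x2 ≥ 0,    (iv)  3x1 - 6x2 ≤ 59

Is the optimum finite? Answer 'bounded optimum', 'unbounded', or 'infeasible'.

unbounded

From the feasible point (0, 0), moving in the direction (0, 1) keeps every constraint satisfied while W decreases without bound.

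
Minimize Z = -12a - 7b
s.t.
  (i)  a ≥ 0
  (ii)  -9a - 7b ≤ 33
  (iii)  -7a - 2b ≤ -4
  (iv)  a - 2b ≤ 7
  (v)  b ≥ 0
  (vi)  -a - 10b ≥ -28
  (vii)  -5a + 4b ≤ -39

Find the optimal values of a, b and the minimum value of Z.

Corner points and Z = -12a - 7b:
  (21/2, 7/4) → Z = -553/4
  (25/3, 2/3) → Z = -314/3
  (251/27, 101/54) → Z = -6731/54

a = 21/2, b = 7/4, minimum Z = -553/4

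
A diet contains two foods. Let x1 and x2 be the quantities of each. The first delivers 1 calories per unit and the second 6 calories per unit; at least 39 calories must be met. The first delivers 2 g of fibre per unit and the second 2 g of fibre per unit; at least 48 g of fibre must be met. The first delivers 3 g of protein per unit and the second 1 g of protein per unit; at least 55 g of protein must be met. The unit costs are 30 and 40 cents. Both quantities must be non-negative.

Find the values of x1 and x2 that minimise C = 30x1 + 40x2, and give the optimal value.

x1 = 21, x2 = 3, minimum C = 750

Corner points and C = 30x1 + 40x2:
  (0, 55) → C = 2200
  (39, 0) → C = 1170
  (21, 3) → C = 750
  (31/2, 17/2) → C = 805
The feasible region is unbounded (it extends along (0, 1), (1, 0)), but C strictly increases along every unbounded feasible direction, so there is no improving ray and the minimum is attained at a vertex.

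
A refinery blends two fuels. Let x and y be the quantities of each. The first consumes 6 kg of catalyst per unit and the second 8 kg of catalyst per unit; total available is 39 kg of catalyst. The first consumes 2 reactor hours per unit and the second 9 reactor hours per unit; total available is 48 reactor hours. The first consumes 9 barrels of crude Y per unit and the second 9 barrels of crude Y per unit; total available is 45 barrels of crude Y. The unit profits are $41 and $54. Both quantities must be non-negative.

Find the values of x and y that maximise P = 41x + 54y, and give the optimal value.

x = 1/2, y = 9/2, maximum P = 527/2

Extreme points and P = 41x + 54y:
  (0, 0) → P = 0
  (0, 39/8) → P = 1053/4
  (5, 0) → P = 205
  (1/2, 9/2) → P = 527/2

The binding constraints are 6x + 8y = 39 and 9x + 9y = 45.
Solving simultaneously gives x = 1/2, y = 9/2.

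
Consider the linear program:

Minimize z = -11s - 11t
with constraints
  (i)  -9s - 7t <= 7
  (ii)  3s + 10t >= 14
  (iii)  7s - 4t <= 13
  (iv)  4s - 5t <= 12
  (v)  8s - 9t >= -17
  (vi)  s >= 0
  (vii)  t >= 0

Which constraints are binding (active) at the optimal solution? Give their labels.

(iii) and (v)

Vertices and z = -11s - 11t:
  (93/41, 59/82) → z = -2695/82
  (0, 7/5) → z = -77/5
  (185/31, 223/31) → z = -4488/31
  (0, 17/9) → z = -187/9

The minimum is at (185/31, 223/31). Substituting into each constraint, equality holds for (iii) and (v); the remaining constraints have slack.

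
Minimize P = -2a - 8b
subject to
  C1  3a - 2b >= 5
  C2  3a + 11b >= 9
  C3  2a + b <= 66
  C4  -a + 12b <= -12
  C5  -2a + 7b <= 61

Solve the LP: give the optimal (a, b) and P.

Vertices and P = -2a - 8b:
  (717/19, -180/19) → P = 6/19
  (240/47, -27/47) → P = -264/47
  (804/25, 42/25) → P = -1944/25

a = 804/25, b = 42/25, minimum P = -1944/25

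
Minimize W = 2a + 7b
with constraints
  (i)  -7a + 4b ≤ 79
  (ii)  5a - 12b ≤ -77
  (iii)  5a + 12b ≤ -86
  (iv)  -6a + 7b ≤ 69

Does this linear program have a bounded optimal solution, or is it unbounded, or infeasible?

The boundaries -7a + 4b = 79 and 5a + 12b = -86 meet at (-323/26, -207/104), but that point violates 5a - 12b ≤ -77. Every candidate vertex is excluded by some other constraint, so the feasible region is empty.

infeasible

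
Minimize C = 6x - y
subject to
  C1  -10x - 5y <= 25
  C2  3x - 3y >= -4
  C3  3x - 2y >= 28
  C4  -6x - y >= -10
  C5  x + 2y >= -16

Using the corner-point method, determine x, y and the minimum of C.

x = 3, y = -19/2, minimum C = 55/2

Feasible corners and C = 6x - y:
  (16/5, -46/5) → C = 142/5
  (3, -19/2) → C = 55/2
  (36/11, -106/11) → C = 322/11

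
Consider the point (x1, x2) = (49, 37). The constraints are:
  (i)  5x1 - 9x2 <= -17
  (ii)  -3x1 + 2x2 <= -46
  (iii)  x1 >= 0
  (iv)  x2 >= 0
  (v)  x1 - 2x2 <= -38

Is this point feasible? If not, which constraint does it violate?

Constraint (v): x1 - 2x2 = -25, which is not ≤ -38. All other constraints are satisfied.

not feasible — violates (v)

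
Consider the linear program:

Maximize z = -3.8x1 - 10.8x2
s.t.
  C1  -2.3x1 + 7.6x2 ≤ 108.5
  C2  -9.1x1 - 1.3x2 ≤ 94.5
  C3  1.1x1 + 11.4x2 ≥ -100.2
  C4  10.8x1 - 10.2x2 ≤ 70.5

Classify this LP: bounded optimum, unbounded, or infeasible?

bounded optimum

Corner points and z = -3.8x1 - 10.8x2:
  (-17185/1443, 15400/1443) → z = -101017/1443
  (27375/977, 44465/1954) → z = -344136/977
  (-94704/10231, -80787/10231) → z = 6161874/51155
  (-3639/2239, -38657/4478) → z = 222576/2239
The feasible region has finitely many vertices and no improving ray; the maximum is 6161874/51155 at (-94704/10231, -80787/10231).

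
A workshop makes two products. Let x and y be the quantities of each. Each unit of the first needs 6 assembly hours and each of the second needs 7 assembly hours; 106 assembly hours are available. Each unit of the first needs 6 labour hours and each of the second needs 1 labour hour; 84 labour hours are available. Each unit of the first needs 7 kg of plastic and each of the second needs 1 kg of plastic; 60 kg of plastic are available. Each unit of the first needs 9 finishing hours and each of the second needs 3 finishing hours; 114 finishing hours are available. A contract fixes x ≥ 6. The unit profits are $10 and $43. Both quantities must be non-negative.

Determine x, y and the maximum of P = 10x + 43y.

Corner points and P = 10x + 43y:
  (60/7, 0) → P = 600/7
  (6, 0) → P = 60
  (314/43, 382/43) → P = 19566/43
  (6, 10) → P = 490

x = 6, y = 10, maximum P = 490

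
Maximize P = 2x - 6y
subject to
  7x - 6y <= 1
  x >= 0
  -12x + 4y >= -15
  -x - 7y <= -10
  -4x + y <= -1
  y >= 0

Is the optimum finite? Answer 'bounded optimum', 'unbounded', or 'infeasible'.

Extreme points and P = 2x - 6y:
  (43/22, 93/44) → P = -193/22
  (67/55, 69/55) → P = -56/11
  (17/29, 39/29) → P = -200/29
The feasible region has finitely many vertices and no improving ray; the maximum is -56/11 at (67/55, 69/55).

bounded optimum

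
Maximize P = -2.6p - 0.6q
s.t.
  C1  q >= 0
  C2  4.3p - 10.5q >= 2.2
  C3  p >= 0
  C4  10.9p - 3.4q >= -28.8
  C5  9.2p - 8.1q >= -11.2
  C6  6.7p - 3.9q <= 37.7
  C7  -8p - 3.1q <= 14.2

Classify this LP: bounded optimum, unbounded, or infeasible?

bounded optimum

Feasible corners and P = -2.6p - 0.6q:
  (22/43, 0) → P = -286/215
  (377/67, 0) → P = -4901/335
  (12909/1786, 14737/5358) → P = -91277/4465
The feasible region has finitely many vertices and no improving ray; the maximum is -286/215 at (22/43, 0).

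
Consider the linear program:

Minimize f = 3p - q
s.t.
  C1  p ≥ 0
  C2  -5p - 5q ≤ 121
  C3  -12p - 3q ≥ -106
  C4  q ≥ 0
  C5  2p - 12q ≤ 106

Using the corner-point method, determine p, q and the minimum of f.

p = 0, q = 106/3, minimum f = -106/3

Extreme points and f = 3p - q:
  (0, 106/3) → f = -106/3
  (0, 0) → f = 0
  (53/6, 0) → f = 53/2

The optimum lies where p = 0 and -12p - 3q = -106.
Solving simultaneously gives p = 0, q = 106/3.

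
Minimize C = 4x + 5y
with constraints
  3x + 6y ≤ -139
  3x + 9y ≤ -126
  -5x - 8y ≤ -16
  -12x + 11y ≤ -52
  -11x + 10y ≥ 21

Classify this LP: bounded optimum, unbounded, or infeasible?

The boundaries 3x + 6y = -139 and -5x - 8y = -16 meet at (604/3, -743/6), but that point violates -11x + 10y ≥ 21. Every candidate vertex is excluded by some other constraint, so the feasible region is empty.

infeasible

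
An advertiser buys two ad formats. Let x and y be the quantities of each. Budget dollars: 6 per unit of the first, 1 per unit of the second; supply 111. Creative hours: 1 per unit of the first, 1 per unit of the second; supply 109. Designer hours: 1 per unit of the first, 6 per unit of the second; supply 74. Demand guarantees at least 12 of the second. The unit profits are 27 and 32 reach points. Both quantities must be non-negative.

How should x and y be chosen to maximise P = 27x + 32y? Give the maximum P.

x = 2, y = 12, maximum P = 438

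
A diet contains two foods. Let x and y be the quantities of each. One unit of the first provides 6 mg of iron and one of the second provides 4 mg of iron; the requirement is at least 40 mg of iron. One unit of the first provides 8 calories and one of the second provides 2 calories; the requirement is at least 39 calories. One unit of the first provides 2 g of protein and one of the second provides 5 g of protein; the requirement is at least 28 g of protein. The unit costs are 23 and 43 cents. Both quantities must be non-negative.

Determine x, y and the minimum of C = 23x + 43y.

x = 4, y = 4, minimum C = 264

Corner points and C = 23x + 43y:
  (0, 39/2) → C = 1677/2
  (14, 0) → C = 322
  (19/5, 43/10) → C = 2723/10
  (4, 4) → C = 264
The feasible region is unbounded (it extends along (0, 1), (1, 0)), but C strictly increases along every unbounded feasible direction, so there is no improving ray and the minimum is attained at a vertex.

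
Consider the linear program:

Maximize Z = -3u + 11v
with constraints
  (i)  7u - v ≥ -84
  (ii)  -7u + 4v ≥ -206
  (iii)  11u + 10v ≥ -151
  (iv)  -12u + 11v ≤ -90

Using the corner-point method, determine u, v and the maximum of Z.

u = 1906/29, v = 1842/29, maximum Z = 14544/29

Extreme points and Z = -3u + 11v:
  (728/57, -3323/114) → Z = -40921/114
  (1906/29, 1842/29) → Z = 14544/29
  (-761/241, -2802/241) → Z = -28539/241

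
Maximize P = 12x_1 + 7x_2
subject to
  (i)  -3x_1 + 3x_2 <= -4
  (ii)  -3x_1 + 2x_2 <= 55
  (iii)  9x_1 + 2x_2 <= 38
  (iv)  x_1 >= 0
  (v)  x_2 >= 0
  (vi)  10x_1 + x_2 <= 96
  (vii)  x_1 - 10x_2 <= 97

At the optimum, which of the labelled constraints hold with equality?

(i) and (iii)

Extreme points and P = 12x_1 + 7x_2:
  (122/33, 26/11) → P = 670/11
  (4/3, 0) → P = 16
  (38/9, 0) → P = 152/3

The maximum is at (122/33, 26/11). Substituting into each constraint, equality holds for (i) and (iii); the remaining constraints have slack.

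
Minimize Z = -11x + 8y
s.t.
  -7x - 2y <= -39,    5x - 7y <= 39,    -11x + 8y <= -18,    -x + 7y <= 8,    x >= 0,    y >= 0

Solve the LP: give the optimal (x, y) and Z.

At the optimal vertex, 5x - 7y = 39 and -x + 7y = 8.
Solving simultaneously gives x = 47/4, y = 79/28.

x = 47/4, y = 79/28, minimum Z = -2987/28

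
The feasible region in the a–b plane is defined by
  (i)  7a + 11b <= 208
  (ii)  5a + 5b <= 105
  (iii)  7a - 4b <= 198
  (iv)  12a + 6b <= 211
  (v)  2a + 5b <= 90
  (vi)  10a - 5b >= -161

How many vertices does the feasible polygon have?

Pairwise boundary intersections that survive every other constraint:
  (23/4, 61/4)
  (50/13, 214/13)
  (85/6, 41/6)
  (1016/45, -899/90)
  (-1634/5, -3107/5)
  (-71/12, 611/30)

6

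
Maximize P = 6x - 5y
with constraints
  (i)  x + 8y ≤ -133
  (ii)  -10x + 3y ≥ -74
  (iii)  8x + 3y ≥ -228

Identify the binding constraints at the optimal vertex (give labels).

(ii) and (iii)

Feasible corners and P = 6x - 5y:
  (193/83, -1404/83) → P = 8178/83
  (-1425/61, -836/61) → P = -4370/61
  (-77/9, -1436/27) → P = 5794/27

The maximum is at (-77/9, -1436/27). Substituting into each constraint, equality holds for (ii) and (iii); the remaining constraints have slack.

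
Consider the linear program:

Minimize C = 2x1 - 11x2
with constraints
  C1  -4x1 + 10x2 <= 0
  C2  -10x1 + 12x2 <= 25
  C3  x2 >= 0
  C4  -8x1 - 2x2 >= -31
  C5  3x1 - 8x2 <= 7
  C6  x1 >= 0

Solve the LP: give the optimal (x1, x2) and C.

x1 = 155/44, x2 = 31/22, minimum C = -93/11

Feasible corners and C = 2x1 - 11x2:
  (0, 0) → C = 0
  (155/44, 31/22) → C = -93/11
  (7/3, 0) → C = 14/3
  (131/35, 37/70) → C = 117/70

At the optimal vertex, -4x1 + 10x2 = 0 and -8x1 - 2x2 = -31.
Solving simultaneously gives x1 = 155/44, x2 = 31/22.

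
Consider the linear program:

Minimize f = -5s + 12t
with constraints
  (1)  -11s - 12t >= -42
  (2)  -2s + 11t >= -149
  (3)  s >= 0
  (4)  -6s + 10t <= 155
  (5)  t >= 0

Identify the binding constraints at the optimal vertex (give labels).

(1) and (5)

Corner points and f = -5s + 12t:
  (0, 7/2) → f = 42
  (42/11, 0) → f = -210/11
  (0, 0) → f = 0

The minimum is at (42/11, 0). Substituting into each constraint, equality holds for (1) and (5); the remaining constraints have slack.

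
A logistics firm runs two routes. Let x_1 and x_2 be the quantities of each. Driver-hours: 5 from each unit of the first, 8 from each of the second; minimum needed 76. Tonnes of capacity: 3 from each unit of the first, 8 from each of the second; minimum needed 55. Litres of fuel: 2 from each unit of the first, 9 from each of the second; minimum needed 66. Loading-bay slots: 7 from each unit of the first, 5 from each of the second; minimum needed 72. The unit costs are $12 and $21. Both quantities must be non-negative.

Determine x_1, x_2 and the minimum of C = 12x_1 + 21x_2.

x_1 = 6, x_2 = 6, minimum C = 198

Feasible corners and C = 12x_1 + 21x_2:
  (0, 72/5) → C = 1512/5
  (33, 0) → C = 396
  (6, 6) → C = 198
The feasible region is unbounded (it extends along (0, 1), (1, 0)), but C strictly increases along every unbounded feasible direction, so there is no improving ray and the minimum is attained at a vertex.

The binding constraints are 2x_1 + 9x_2 = 66 and 7x_1 + 5x_2 = 72.
Solving simultaneously gives x_1 = 6, x_2 = 6.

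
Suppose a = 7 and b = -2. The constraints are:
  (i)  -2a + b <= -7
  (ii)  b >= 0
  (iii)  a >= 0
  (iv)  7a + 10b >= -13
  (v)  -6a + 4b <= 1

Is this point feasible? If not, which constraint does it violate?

not feasible — violates (ii)

Constraint (ii): b = -2, which is not ≥ 0. All other constraints are satisfied.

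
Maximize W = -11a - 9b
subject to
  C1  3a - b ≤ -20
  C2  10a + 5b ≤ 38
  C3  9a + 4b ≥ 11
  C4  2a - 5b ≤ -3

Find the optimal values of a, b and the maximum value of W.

Corner points and W = -11a - 9b:
  (-62/25, 314/25) → W = -2144/25
  (-23/7, 71/7) → W = -386/7
  (-97/5, 232/5) → W = -1021/5

The optimum lies where 3a - b = -20 and 9a + 4b = 11.
Solving simultaneously gives a = -23/7, b = 71/7.

a = -23/7, b = 71/7, maximum W = -386/7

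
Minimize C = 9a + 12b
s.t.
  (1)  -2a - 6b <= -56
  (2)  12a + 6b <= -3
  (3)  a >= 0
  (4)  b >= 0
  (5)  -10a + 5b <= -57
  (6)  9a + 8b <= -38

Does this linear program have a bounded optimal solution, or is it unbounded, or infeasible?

infeasible

The boundaries -10a + 5b = -57 and 9a + 8b = -38 meet at (266/125, -893/125), but that point violates -2a - 6b ≤ -56. Every candidate vertex is excluded by some other constraint, so the feasible region is empty.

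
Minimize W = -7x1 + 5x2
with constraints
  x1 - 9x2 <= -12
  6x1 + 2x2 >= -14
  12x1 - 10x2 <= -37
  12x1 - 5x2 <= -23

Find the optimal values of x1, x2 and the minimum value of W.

Vertices and W = -7x1 + 5x2:
  (-75/28, 29/28) → W = 335/14
  (-213/98, 107/98) → W = 1013/49
  (-3/4, 14/5) → W = 77/4
The feasible region is unbounded (it extends along (-1, 3), (5, 12)), but W strictly increases along every unbounded feasible direction, so there is no improving ray and the minimum is attained at a vertex.

x1 = -3/4, x2 = 14/5, minimum W = 77/4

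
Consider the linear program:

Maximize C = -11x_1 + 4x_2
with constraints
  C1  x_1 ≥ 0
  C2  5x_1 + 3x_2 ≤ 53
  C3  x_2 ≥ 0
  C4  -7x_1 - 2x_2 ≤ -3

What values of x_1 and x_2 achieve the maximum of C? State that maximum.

x_1 = 0, x_2 = 53/3, maximum C = 212/3

The optimum lies where x_1 = 0 and 5x_1 + 3x_2 = 53.
Solving simultaneously gives x_1 = 0, x_2 = 53/3.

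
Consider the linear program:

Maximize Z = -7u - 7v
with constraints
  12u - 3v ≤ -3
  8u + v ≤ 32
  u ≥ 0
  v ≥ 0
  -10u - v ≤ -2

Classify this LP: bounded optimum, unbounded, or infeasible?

bounded optimum

Extreme points and Z = -7u - 7v:
  (31/12, 34/3) → Z = -1169/12
  (1/14, 9/7) → Z = -19/2
  (0, 32) → Z = -224
  (0, 2) → Z = -14
The feasible region has finitely many vertices and no improving ray; the maximum is -19/2 at (1/14, 9/7).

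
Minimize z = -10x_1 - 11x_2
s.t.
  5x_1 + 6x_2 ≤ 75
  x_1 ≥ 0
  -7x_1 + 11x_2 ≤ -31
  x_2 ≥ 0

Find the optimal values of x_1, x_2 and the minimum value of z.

x_1 = 15, x_2 = 0, minimum z = -150

The optimum lies where 5x_1 + 6x_2 = 75 and x_2 = 0.
Solving simultaneously gives x_1 = 15, x_2 = 0.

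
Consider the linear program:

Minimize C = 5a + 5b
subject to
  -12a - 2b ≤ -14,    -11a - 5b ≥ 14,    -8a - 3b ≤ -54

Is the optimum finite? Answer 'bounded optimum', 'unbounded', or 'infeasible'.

From the feasible point (312/7, -706/7), moving in the direction (5, -11) keeps every constraint satisfied while C decreases without bound.

unbounded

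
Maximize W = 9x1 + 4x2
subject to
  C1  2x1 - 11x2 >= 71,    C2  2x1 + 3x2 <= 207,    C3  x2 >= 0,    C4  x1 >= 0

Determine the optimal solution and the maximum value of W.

x1 = 207/2, x2 = 0, maximum W = 1863/2

Vertices and W = 9x1 + 4x2:
  (1245/14, 68/7) → W = 11749/14
  (71/2, 0) → W = 639/2
  (207/2, 0) → W = 1863/2

The binding constraints are 2x1 + 3x2 = 207 and x2 = 0.
Solving simultaneously gives x1 = 207/2, x2 = 0.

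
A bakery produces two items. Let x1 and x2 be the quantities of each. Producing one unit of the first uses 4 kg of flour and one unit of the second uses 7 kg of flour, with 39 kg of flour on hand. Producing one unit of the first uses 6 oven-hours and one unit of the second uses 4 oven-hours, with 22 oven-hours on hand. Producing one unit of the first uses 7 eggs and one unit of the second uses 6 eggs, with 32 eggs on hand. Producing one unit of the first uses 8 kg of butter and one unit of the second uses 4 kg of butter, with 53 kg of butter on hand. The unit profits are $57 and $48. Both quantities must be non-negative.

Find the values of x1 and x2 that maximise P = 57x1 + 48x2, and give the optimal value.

x1 = 1/2, x2 = 19/4, maximum P = 513/2

Corner points and P = 57x1 + 48x2:
  (0, 0) → P = 0
  (0, 16/3) → P = 256
  (11/3, 0) → P = 209
  (1/2, 19/4) → P = 513/2

At the optimal vertex, 6x1 + 4x2 = 22 and 7x1 + 6x2 = 32.
Solving simultaneously gives x1 = 1/2, x2 = 19/4.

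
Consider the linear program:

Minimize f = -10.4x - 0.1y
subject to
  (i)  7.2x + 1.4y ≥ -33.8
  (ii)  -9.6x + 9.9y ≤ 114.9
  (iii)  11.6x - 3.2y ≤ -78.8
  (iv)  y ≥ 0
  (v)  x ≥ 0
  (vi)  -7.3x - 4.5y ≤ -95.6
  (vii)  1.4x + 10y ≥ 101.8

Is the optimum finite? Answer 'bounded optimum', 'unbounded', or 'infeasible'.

infeasible

The boundaries -9.6x + 9.9y = 114.9 and -7.3x - 4.5y = -95.6 meet at (4771/1283, 19517/1283), but that point violates 11.6x - 3.2y ≤ -78.8. Every candidate vertex is excluded by some other constraint, so the feasible region is empty.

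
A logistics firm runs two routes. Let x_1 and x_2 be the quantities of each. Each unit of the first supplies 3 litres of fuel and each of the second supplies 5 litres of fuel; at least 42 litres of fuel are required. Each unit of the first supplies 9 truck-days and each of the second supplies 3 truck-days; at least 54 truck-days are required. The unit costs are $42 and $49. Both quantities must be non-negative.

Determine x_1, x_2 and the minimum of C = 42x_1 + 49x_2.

Vertices and C = 42x_1 + 49x_2:
  (0, 18) → C = 882
  (14, 0) → C = 588
  (4, 6) → C = 462
The feasible region is unbounded (it extends along (0, 1), (1, 0)), but C strictly increases along every unbounded feasible direction, so there is no improving ray and the minimum is attained at a vertex.

x_1 = 4, x_2 = 6, minimum C = 462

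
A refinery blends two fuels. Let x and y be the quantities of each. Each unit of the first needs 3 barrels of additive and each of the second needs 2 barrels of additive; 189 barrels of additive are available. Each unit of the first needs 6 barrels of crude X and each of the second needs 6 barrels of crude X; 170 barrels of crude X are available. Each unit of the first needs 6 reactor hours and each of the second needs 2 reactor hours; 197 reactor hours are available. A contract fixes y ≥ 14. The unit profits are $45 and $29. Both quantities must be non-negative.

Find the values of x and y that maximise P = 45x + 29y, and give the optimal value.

x = 43/3, y = 14, maximum P = 1051

At the optimal vertex, 6x + 6y = 170 and y = 14.
Solving simultaneously gives x = 43/3, y = 14.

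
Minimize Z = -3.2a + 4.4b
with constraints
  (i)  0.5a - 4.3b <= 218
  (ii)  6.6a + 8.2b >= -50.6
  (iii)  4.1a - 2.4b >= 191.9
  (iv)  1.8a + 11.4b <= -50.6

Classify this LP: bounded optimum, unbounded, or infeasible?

Corner points and Z = -3.2a + 4.4b:
  (78501/1624, -73205/1624) → Z = -1433263/4060
  (113381/672, -20885/672) → Z = -1136783/1680
  (72607/2473, -73700/2473) → Z = -2783112/12365
  (34437/851, -27644/2553) → Z = -61112/345
The feasible region has finitely many vertices and no improving ray; the minimum is -1136783/1680 at (113381/672, -20885/672).

bounded optimum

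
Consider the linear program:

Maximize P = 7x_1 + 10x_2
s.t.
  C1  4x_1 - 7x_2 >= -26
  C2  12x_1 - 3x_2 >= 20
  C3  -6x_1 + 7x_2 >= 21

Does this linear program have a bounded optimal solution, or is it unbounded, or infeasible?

The boundaries 4x_1 - 7x_2 = -26 and 12x_1 - 3x_2 = 20 meet at (109/36, 49/9), but that point violates -6x_1 + 7x_2 ≥ 21. Every candidate vertex is excluded by some other constraint, so the feasible region is empty.

infeasible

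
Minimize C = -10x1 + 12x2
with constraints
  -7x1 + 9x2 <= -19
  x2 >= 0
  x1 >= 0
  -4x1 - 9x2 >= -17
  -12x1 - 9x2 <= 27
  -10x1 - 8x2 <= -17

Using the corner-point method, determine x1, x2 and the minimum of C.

x1 = 17/4, x2 = 0, minimum C = -85/2

Corner points and C = -10x1 + 12x2:
  (19/7, 0) → C = -190/7
  (36/11, 43/99) → C = -908/33
  (17/4, 0) → C = -85/2

The binding constraints are x2 = 0 and -4x1 - 9x2 = -17.
Solving simultaneously gives x1 = 17/4, x2 = 0.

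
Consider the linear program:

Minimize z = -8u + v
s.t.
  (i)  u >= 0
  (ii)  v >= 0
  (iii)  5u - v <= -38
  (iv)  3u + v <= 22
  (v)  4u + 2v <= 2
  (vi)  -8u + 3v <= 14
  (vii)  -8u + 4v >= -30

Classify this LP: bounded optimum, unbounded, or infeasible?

The boundaries u = 0 and v = 0 meet at (0, 0), but that point violates 5u - v ≤ -38. Every candidate vertex is excluded by some other constraint, so the feasible region is empty.

infeasible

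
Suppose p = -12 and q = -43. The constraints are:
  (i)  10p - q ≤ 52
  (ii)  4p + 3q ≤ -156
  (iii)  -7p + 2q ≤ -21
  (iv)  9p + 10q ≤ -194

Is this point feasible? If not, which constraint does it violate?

not feasible — violates (iii)

Constraint (iii): -7p + 2q = -2, which is not ≤ -21. All other constraints are satisfied.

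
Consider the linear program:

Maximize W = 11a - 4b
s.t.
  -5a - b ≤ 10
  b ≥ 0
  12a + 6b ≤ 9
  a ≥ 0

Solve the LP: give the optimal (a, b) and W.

Corner points and W = 11a - 4b:
  (3/4, 0) → W = 33/4
  (0, 0) → W = 0
  (0, 3/2) → W = -6

The binding constraints are b = 0 and 12a + 6b = 9.
Solving simultaneously gives a = 3/4, b = 0.

a = 3/4, b = 0, maximum W = 33/4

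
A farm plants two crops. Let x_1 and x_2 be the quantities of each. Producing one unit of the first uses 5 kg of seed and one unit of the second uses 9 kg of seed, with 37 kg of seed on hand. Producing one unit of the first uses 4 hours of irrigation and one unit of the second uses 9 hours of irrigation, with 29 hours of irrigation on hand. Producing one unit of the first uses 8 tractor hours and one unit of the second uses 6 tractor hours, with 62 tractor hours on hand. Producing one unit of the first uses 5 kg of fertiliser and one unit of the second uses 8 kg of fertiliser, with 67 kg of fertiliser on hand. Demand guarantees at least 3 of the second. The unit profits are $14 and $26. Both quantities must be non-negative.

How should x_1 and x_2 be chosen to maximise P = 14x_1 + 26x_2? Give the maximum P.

Vertices and P = 14x_1 + 26x_2:
  (0, 29/9) → P = 754/9
  (0, 3) → P = 78
  (1/2, 3) → P = 85

x_1 = 1/2, x_2 = 3, maximum P = 85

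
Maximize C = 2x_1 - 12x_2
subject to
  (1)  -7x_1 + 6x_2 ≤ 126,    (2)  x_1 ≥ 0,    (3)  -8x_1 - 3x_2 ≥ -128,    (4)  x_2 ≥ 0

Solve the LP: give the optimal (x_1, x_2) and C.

Feasible corners and C = 2x_1 - 12x_2:
  (0, 21) → C = -252
  (130/23, 1904/69) → C = -7356/23
  (0, 0) → C = 0
  (16, 0) → C = 32

x_1 = 16, x_2 = 0, maximum C = 32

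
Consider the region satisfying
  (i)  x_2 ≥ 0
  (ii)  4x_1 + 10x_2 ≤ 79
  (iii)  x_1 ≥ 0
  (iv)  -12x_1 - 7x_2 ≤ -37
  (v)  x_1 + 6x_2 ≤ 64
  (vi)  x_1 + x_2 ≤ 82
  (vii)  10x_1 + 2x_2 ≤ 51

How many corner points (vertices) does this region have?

5

Of the 21 pairwise boundary intersections, those satisfying every inequality are:
  (37/12, 0)
  (51/10, 0)
  (0, 79/10)
  (88/23, 293/46)
  (0, 37/7)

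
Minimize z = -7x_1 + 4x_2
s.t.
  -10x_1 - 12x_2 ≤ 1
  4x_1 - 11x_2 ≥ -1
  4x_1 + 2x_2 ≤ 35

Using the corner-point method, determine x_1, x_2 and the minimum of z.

Feasible corners and z = -7x_1 + 4x_2:
  (-23/158, 3/79) → z = 185/158
  (211/14, -177/14) → z = -2185/14
  (383/52, 36/13) → z = -2105/52

The optimum lies where -10x_1 - 12x_2 = 1 and 4x_1 + 2x_2 = 35.
Solving simultaneously gives x_1 = 211/14, x_2 = -177/14.

x_1 = 211/14, x_2 = -177/14, minimum z = -2185/14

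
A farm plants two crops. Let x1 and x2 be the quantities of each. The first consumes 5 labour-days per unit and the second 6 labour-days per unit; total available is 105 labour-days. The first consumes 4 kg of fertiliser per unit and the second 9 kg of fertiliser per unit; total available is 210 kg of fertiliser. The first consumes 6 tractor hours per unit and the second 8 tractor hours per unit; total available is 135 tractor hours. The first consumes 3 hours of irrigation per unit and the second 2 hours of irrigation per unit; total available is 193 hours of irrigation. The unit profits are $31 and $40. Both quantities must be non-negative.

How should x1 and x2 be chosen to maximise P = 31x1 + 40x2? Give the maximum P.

At the optimal vertex, 5x1 + 6x2 = 105 and 6x1 + 8x2 = 135.
Solving simultaneously gives x1 = 15/2, x2 = 45/4.

x1 = 15/2, x2 = 45/4, maximum P = 1365/2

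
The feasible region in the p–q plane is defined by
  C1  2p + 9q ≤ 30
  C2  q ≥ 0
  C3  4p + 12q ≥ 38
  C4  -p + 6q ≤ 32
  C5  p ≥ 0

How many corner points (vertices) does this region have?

4

Intersecting each pair of boundary lines and keeping only the points that satisfy every inequality leaves:
  (15, 0)
  (0, 10/3)
  (19/2, 0)
  (0, 19/6)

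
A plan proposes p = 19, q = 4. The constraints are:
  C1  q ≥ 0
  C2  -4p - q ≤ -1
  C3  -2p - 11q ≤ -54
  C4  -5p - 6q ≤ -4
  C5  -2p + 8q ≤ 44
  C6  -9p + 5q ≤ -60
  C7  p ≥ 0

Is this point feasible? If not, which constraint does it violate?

feasible

C1: 4 ≥ 0 ✓
C2: -80 ≤ -1 ✓
C3: -82 ≤ -54 ✓
C4: -119 ≤ -4 ✓
C5: -6 ≤ 44 ✓
C6: -151 ≤ -60 ✓
C7: 19 ≥ 0 ✓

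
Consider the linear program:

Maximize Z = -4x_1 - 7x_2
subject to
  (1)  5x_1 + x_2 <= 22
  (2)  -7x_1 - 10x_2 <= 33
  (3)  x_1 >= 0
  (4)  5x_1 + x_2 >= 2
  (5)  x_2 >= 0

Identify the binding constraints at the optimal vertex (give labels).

(4) and (5)

Vertices and Z = -4x_1 - 7x_2:
  (0, 22) → Z = -154
  (22/5, 0) → Z = -88/5
  (0, 2) → Z = -14
  (2/5, 0) → Z = -8/5

The maximum is at (2/5, 0). Substituting into each constraint, equality holds for (4) and (5); the remaining constraints have slack.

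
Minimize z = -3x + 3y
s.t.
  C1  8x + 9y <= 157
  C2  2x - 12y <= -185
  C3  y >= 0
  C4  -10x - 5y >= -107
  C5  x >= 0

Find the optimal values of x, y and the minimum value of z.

Vertices and z = -3x + 3y:
  (73/38, 299/19) → z = 1575/38
  (0, 157/9) → z = 157/3
  (0, 185/12) → z = 185/4

The binding constraints are 8x + 9y = 157 and 2x - 12y = -185.
Solving simultaneously gives x = 73/38, y = 299/19.

x = 73/38, y = 299/19, minimum z = 1575/38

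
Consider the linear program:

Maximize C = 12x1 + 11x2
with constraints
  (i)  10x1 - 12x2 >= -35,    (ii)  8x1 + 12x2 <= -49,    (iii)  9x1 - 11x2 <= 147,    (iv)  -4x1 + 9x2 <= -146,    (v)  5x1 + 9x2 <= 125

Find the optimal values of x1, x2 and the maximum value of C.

x1 = -283/37, x2 = -726/37, maximum C = -11382/37

Corner points and C = 12x1 + 11x2:
  (-2149/2, -1785/2) → C = -45423/2
  (-689/14, -800/21) → C = -21202/21
  (-283/37, -726/37) → C = -11382/37

The optimum lies where 9x1 - 11x2 = 147 and -4x1 + 9x2 = -146.
Solving simultaneously gives x1 = -283/37, x2 = -726/37.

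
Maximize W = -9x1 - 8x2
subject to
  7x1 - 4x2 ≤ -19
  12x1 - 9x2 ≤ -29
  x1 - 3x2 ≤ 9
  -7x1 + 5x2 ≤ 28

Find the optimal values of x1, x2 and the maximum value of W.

x1 = -129/16, x2 = -91/16, maximum W = 1889/16

At the optimal vertex, x1 - 3x2 = 9 and -7x1 + 5x2 = 28.
Solving simultaneously gives x1 = -129/16, x2 = -91/16.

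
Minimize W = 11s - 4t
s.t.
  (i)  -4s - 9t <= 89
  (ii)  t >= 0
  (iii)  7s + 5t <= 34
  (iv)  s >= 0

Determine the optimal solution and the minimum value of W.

Extreme points and W = 11s - 4t:
  (34/7, 0) → W = 374/7
  (0, 0) → W = 0
  (0, 34/5) → W = -136/5

The binding constraints are 7s + 5t = 34 and s = 0.
Solving simultaneously gives s = 0, t = 34/5.

s = 0, t = 34/5, minimum W = -136/5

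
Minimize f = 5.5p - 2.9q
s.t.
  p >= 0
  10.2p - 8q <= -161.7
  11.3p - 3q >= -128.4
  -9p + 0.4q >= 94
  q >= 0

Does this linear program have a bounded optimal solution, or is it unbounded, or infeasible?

The boundaries p = 0 and 10.2p - 8q = -161.7 meet at (0, 20.2125), but that point violates -9p + 0.4q ≥ 94. Every candidate vertex is excluded by some other constraint, so the feasible region is empty.

infeasible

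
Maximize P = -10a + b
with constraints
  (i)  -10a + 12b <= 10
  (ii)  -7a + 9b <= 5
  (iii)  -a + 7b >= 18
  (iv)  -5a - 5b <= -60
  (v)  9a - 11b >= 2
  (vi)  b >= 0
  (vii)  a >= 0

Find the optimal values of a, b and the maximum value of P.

The feasible region is unbounded (it extends along (7, 1), (9, 7)), but P strictly decreases along every unbounded feasible direction, so there is no improving ray and the maximum is attained at a vertex.

At the optimal vertex, -5a - 5b = -60 and 9a - 11b = 2.
Solving simultaneously gives a = 67/10, b = 53/10.

a = 67/10, b = 53/10, maximum P = -617/10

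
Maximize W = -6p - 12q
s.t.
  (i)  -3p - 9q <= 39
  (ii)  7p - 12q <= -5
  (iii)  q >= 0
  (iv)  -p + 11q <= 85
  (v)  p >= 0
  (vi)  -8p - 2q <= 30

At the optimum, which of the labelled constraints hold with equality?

Extreme points and W = -6p - 12q:
  (193/13, 118/13) → W = -198
  (0, 5/12) → W = -5
  (0, 85/11) → W = -1020/11

The maximum is at (0, 5/12). Substituting into each constraint, equality holds for (ii) and (v); the remaining constraints have slack.

(ii) and (v)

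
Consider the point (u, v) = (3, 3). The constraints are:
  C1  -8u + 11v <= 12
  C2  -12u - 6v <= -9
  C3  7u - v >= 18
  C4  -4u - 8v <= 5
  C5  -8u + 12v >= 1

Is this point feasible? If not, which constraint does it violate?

C1: 9 ≤ 12 ✓
C2: -54 ≤ -9 ✓
C3: 18 ≥ 18 ✓
C4: -36 ≤ 5 ✓
C5: 12 ≥ 1 ✓

feasible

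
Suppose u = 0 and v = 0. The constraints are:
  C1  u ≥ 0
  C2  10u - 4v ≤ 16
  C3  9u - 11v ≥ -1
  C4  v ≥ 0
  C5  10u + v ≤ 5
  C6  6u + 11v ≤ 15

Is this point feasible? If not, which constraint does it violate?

feasible

C1: 0 ≥ 0 ✓
C2: 0 ≤ 16 ✓
C3: 0 ≥ -1 ✓
C4: 0 ≥ 0 ✓
C5: 0 ≤ 5 ✓
C6: 0 ≤ 15 ✓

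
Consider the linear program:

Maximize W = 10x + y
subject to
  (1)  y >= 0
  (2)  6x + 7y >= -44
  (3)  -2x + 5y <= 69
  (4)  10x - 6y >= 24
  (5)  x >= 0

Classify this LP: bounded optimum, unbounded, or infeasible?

unbounded

From the feasible point (12/5, 0), moving in the direction (1, 0) keeps every constraint satisfied while W increases without bound.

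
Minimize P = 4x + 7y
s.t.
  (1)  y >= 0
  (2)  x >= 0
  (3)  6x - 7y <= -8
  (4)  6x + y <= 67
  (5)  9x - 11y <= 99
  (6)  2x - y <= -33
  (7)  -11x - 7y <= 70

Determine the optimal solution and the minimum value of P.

Corner points and P = 4x + 7y:
  (0, 67) → P = 469
  (0, 33) → P = 231
  (17/4, 83/2) → P = 615/2

At the optimal vertex, x = 0 and 2x - y = -33.
Solving simultaneously gives x = 0, y = 33.

x = 0, y = 33, minimum P = 231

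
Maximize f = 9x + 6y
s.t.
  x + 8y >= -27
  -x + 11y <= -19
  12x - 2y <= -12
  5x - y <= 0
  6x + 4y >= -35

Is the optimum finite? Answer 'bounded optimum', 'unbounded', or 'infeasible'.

Feasible corners and f = 9x + 6y:
  (-75/49, -156/49) → f = -1611/49
  (-43/11, -127/44) → f = -105/2
  (-17/13, -24/13) → f = -297/13
  (-309/70, -149/70) → f = -105/2
The feasible region has finitely many vertices and no improving ray; the maximum is -297/13 at (-17/13, -24/13).

bounded optimum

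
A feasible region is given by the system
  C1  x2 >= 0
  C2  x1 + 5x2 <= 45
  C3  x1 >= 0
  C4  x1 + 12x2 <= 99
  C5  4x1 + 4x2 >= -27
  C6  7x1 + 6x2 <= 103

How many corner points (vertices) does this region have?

The feasible vertices (each the meet of two boundaries and inside every other half-plane) are:
  (0, 0)
  (103/7, 0)
  (45/7, 54/7)
  (245/29, 212/29)
  (0, 33/4)

5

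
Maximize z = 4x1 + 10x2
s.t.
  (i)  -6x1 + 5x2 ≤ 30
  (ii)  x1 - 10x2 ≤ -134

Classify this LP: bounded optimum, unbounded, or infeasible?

From the feasible point (74/11, 774/55), moving in the direction (10, 1) keeps every constraint satisfied while z increases without bound.

unbounded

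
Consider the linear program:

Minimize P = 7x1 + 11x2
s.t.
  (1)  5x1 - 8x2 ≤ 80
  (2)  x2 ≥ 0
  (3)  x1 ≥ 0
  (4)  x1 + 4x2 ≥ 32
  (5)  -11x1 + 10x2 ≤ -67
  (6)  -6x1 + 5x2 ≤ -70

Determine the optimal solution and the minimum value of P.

The feasible region is unbounded (it extends along (10, 11), (8, 5)), but P strictly increases along every unbounded feasible direction, so there is no improving ray and the minimum is attained at a vertex.

At the optimal vertex, x1 + 4x2 = 32 and -6x1 + 5x2 = -70.
Solving simultaneously gives x1 = 440/29, x2 = 122/29.

x1 = 440/29, x2 = 122/29, minimum P = 4422/29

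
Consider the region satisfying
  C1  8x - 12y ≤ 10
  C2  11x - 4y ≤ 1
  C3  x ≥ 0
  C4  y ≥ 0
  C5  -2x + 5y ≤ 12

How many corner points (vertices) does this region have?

4

Intersecting each pair of boundary lines and keeping only the points that satisfy every inequality leaves:
  (1/11, 0)
  (53/47, 134/47)
  (0, 0)
  (0, 12/5)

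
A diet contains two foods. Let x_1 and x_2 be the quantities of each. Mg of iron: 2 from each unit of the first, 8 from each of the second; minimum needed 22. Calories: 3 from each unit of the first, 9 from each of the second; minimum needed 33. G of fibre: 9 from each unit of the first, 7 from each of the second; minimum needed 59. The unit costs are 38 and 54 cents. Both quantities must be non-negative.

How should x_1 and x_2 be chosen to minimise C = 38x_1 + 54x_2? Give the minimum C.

The feasible region is unbounded (it extends along (0, 1), (1, 0)), but C strictly increases along every unbounded feasible direction, so there is no improving ray and the minimum is attained at a vertex.

x_1 = 5, x_2 = 2, minimum C = 298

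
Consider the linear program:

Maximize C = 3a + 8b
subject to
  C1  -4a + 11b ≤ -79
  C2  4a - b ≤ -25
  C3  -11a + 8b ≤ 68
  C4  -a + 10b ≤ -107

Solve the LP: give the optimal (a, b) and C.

a = -119/13, b = -151/13, maximum C = -1565/13

Extreme points and C = 3a + 8b:
  (-1380/89, -1141/89) → C = -13268/89
  (-387/29, -349/29) → C = -3953/29
  (-119/13, -151/13) → C = -1565/13
The feasible region is unbounded (it extends along (-8, -11), (-1, -4)), but C strictly decreases along every unbounded feasible direction, so there is no improving ray and the maximum is attained at a vertex.

The optimum lies where 4a - b = -25 and -a + 10b = -107.
Solving simultaneously gives a = -119/13, b = -151/13.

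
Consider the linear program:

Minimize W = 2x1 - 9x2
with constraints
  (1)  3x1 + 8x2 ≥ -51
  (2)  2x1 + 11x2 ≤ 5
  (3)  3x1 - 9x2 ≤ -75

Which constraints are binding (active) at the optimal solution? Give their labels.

Extreme points and W = 2x1 - 9x2:
  (-601/17, 117/17) → W = -2255/17
  (-353/17, 24/17) → W = -922/17
  (-260/17, 55/17) → W = -1015/17

The minimum is at (-601/17, 117/17). Substituting into each constraint, equality holds for (1) and (2); the remaining constraints have slack.

(1) and (2)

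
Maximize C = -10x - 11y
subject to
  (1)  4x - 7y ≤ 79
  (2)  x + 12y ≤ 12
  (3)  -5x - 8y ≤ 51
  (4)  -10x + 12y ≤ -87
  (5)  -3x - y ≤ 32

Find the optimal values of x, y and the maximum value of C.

Feasible corners and C = -10x - 11y:
  (1032/55, -31/55) → C = -9979/55
  (275/67, -599/67) → C = 3839/67
  (9, 1/4) → C = -371/4
  (3/5, -27/4) → C = 273/4

x = 3/5, y = -27/4, maximum C = 273/4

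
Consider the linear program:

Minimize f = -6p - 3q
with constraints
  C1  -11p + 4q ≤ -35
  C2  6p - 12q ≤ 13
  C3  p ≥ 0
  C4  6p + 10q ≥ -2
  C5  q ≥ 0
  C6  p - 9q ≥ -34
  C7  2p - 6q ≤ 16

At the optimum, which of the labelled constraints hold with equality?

Feasible corners and f = -6p - 3q:
  (92/27, 67/108) → f = -803/36
  (451/95, 409/95) → f = -207/5
  (25/2, 31/6) → f = -181/2

The minimum is at (25/2, 31/6). Substituting into each constraint, equality holds for C2 and C6; the remaining constraints have slack.

C2 and C6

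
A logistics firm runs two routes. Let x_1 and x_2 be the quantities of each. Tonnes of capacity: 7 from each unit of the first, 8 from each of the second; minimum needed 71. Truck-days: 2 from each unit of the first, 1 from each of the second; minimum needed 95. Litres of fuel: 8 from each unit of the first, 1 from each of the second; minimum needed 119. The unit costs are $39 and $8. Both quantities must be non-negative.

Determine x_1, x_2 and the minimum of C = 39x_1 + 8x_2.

Corner points and C = 39x_1 + 8x_2:
  (0, 119) → C = 952
  (95/2, 0) → C = 3705/2
  (4, 87) → C = 852
The feasible region is unbounded (it extends along (0, 1), (1, 0)), but C strictly increases along every unbounded feasible direction, so there is no improving ray and the minimum is attained at a vertex.

The binding constraints are 2x_1 + x_2 = 95 and 8x_1 + x_2 = 119.
Solving simultaneously gives x_1 = 4, x_2 = 87.

x_1 = 4, x_2 = 87, minimum C = 852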